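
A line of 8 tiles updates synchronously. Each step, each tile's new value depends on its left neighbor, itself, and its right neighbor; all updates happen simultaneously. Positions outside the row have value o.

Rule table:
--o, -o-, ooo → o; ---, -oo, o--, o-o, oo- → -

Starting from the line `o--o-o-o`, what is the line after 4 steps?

--oo-o--
-o---o-o
-o--oo--
-o-o---o

-o-o---o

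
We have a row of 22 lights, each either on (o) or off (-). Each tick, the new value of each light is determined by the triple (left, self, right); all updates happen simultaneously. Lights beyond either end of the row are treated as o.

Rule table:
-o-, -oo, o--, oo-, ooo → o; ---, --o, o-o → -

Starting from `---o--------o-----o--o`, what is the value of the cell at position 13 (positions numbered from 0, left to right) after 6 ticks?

o

tick 1: o--oo-------oo----oo-o
tick 2: oo-ooo------ooo---oo-o
tick 3: oo-oooo-----oooo--oo-o
tick 4: oo-ooooo----ooooo-oo-o
tick 5: oo-oooooo---ooooo-oo-o
tick 6: oo-ooooooo--ooooo-oo-o
position 13 holds o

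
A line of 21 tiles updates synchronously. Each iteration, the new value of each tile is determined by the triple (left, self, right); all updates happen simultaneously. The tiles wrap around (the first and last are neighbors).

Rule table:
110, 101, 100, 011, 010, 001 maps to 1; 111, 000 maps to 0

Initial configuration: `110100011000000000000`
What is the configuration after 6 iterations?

110001111110011110000

iteration 1: 111110111100000000001
iteration 2: 000011100110000000011
iteration 3: 100110111111000000111
iteration 4: 111111100001100001100
iteration 5: 100000110011110011111
iteration 6: 110001111110011110000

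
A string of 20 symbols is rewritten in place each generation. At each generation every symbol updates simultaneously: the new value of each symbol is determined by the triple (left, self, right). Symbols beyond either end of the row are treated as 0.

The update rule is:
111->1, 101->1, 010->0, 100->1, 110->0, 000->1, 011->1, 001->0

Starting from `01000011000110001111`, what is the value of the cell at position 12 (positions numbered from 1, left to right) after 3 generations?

1

00111010110101101110
10110101101011011101
01101011010110111010
position 12 holds 1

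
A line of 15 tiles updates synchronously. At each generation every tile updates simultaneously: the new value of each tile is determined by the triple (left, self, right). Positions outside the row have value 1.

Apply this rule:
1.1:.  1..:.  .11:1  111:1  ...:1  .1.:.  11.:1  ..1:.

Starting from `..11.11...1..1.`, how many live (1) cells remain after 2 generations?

8

..11.11.1......
..11.11...1111.
count of 1: 8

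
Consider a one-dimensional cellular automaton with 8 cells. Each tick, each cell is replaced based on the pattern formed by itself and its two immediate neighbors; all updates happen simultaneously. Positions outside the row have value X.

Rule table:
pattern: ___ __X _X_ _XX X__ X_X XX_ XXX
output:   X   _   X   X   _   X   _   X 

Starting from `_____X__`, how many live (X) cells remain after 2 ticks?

tick 1: _XXX_X__
tick 2: XXX_XX__
count of X: 5

5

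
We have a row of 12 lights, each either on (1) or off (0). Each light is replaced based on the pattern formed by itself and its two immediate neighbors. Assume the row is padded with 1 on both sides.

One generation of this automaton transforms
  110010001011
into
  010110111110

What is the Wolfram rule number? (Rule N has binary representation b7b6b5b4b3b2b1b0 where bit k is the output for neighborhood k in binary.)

111

position 0: 111 → 0  (bit 7 = 0)
position 1: 110 → 1  (bit 6 = 1)
position 9: 101 → 1  (bit 5 = 1)
position 2: 100 → 0  (bit 4 = 0)
position 10: 011 → 1  (bit 3 = 1)
position 4: 010 → 1  (bit 2 = 1)
position 3: 001 → 1  (bit 1 = 1)
position 6: 000 → 1  (bit 0 = 1)
bits b7..b0 = 01101111 = 111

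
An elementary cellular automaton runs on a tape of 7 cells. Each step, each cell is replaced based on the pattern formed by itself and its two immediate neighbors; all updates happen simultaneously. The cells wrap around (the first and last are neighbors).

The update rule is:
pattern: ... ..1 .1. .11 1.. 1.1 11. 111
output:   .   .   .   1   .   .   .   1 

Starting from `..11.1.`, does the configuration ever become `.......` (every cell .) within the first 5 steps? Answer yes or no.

..1....
.......
all cells are . at step 2

yes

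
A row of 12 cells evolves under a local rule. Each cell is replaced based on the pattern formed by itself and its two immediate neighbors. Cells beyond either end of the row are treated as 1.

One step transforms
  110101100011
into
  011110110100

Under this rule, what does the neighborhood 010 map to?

At position 3 the neighborhood is 010; the next row has 1 there.

1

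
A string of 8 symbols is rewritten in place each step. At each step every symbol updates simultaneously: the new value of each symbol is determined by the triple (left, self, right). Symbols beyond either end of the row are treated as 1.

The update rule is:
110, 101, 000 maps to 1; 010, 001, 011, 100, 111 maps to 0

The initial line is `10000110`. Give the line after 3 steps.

10110011
11010000
01100110

01100110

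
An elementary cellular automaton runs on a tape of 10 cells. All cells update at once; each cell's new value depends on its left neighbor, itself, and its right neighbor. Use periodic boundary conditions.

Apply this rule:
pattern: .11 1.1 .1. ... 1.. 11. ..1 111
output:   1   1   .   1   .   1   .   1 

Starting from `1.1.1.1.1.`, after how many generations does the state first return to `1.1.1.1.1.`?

.1.1.1.1.1
1.1.1.1.1.

2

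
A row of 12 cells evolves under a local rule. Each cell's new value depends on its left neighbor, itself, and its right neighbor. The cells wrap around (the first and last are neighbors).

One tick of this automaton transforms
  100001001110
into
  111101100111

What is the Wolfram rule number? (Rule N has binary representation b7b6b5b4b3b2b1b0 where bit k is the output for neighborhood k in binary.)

position 9: 111 → 1  (bit 7 = 1)
position 10: 110 → 1  (bit 6 = 1)
position 11: 101 → 1  (bit 5 = 1)
position 1: 100 → 1  (bit 4 = 1)
position 8: 011 → 0  (bit 3 = 0)
position 0: 010 → 1  (bit 2 = 1)
position 4: 001 → 0  (bit 1 = 0)
position 2: 000 → 1  (bit 0 = 1)
bits b7..b0 = 11110101 = 245

245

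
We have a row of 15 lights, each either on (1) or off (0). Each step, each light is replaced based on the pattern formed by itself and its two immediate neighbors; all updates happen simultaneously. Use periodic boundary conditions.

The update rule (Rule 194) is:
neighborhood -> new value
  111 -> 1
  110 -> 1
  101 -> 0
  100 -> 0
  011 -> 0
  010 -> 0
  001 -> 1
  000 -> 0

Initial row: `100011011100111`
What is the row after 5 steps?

100101001101011
101000010100001
100000100000010
000001000000100
000010000001000

000010000001000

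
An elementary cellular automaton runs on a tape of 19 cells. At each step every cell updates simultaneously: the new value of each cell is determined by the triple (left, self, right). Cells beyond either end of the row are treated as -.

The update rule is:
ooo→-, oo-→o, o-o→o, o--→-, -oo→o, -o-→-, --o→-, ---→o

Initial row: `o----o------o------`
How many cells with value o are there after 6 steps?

12

--oo---oooo---ooooo
o-oo-o-o--o-o-o---o
-oooo-o----o-o--o--
-o--oo--oo--o-----o
----oo--oo----ooo--
ooo-oo--oo-oo-o-o-o
count of o: 12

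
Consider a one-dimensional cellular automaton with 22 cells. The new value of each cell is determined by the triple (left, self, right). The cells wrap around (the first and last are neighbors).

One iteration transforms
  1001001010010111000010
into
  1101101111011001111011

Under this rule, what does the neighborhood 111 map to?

0

At position 14 the neighborhood is 111; the next row has 0 there.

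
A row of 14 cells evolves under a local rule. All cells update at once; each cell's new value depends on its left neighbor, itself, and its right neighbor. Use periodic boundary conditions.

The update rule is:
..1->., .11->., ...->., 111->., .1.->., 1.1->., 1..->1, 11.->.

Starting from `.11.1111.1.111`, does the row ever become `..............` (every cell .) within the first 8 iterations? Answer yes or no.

iteration 1: ..............
all cells are . at iteration 1

yes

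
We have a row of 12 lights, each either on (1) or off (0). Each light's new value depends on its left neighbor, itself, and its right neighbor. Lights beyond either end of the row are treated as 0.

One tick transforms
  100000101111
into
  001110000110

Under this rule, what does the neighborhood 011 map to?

0

At position 8 the neighborhood is 011; the next row has 0 there.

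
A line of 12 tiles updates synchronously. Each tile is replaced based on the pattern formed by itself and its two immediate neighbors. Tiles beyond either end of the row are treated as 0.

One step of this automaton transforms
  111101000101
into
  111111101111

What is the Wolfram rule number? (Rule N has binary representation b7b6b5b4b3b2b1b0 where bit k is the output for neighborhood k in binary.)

position 1: 111 → 1  (bit 7 = 1)
position 3: 110 → 1  (bit 6 = 1)
position 4: 101 → 1  (bit 5 = 1)
position 6: 100 → 1  (bit 4 = 1)
position 0: 011 → 1  (bit 3 = 1)
position 5: 010 → 1  (bit 2 = 1)
position 8: 001 → 1  (bit 1 = 1)
position 7: 000 → 0  (bit 0 = 0)
bits b7..b0 = 11111110 = 254

254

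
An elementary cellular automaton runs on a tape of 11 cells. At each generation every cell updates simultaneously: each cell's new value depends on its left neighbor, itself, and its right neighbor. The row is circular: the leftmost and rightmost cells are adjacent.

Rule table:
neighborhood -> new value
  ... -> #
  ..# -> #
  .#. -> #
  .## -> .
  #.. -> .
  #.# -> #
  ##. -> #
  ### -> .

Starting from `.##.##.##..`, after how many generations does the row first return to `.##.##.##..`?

33

generation 1: #.##.##.#.#
generation 2: ##.##.####.
generation 3: .##.##...##
generation 4: #.##.#.##.#
generation 5: ##.####.##.
generation 6: .##...##.##
generation 7: #.#.##.##.#
generation 8: ####.##.##.
generation 9: ...##.##.##
generation 10: .##.##.##.#
generation 11: #.##.##.###
generation 12: ##.##.##...
generation 13: .##.##.#.##
generation 14: #.##.####.#
generation 15: ##.##...##.
generation 16: .##.#.##.##
generation 17: #.####.##.#
generation 18: ##...##.##.
generation 19: .#.##.##.##
generation 20: ###.##.##.#
generation 21: ..##.##.##.
generation 22: ##.##.##.#.
generation 23: .##.##.####
generation 24: #.##.##...#
generation 25: ##.##.#.##.
generation 26: .##.####.##
generation 27: #.##...##.#
generation 28: ##.#.##.##.
generation 29: .####.##.##
generation 30: #...##.##.#
generation 31: #.##.##.##.
generation 32: ##.##.##.##
generation 33: .##.##.##..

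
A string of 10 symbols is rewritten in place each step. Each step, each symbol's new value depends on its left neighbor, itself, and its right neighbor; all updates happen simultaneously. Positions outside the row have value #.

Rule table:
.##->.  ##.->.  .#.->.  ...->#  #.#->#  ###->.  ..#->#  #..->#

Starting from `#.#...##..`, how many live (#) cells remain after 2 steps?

4

.#.###..##
#.#...##..
count of #: 4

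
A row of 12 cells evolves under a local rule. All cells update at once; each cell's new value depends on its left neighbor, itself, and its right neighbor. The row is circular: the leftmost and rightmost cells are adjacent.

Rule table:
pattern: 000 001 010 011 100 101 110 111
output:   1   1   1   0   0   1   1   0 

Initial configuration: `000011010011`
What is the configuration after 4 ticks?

tick 1: 011101110101
tick 2: 100110011111
tick 3: 101010100000
tick 4: 111111101111

111111101111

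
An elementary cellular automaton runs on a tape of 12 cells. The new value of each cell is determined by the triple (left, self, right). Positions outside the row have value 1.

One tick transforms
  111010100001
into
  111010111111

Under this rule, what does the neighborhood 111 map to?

1

At position 0 the neighborhood is 111; the next row has 1 there.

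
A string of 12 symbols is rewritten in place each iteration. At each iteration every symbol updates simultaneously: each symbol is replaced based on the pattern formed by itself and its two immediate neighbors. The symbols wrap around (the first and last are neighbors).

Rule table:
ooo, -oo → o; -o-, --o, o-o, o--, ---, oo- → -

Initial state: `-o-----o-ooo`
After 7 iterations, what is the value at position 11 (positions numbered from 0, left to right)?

-

---------oo-
---------o--
------------
------------  (fixed point — unchanged through iteration 7)
position 11 holds -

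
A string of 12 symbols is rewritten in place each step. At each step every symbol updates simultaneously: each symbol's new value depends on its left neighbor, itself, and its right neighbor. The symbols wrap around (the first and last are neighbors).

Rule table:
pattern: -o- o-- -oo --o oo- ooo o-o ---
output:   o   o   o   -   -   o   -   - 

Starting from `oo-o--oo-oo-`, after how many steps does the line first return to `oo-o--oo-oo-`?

2

step 1: o--oo-o--o--
step 2: oo-o--oo-oo-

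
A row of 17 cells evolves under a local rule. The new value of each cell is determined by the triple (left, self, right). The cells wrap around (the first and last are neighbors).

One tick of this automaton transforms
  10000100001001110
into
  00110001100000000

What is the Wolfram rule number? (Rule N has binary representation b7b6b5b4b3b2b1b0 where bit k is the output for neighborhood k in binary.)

position 14: 111 → 0  (bit 7 = 0)
position 15: 110 → 0  (bit 6 = 0)
position 16: 101 → 0  (bit 5 = 0)
position 1: 100 → 0  (bit 4 = 0)
position 13: 011 → 0  (bit 3 = 0)
position 0: 010 → 0  (bit 2 = 0)
position 4: 001 → 0  (bit 1 = 0)
position 2: 000 → 1  (bit 0 = 1)
bits b7..b0 = 00000001 = 1

1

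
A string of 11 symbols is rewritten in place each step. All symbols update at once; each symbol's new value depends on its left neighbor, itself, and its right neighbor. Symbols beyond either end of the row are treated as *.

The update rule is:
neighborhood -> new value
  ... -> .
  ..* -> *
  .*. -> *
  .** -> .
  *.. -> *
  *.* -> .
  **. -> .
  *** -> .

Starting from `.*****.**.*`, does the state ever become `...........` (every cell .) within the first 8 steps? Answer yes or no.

...........
all cells are . at step 1

yes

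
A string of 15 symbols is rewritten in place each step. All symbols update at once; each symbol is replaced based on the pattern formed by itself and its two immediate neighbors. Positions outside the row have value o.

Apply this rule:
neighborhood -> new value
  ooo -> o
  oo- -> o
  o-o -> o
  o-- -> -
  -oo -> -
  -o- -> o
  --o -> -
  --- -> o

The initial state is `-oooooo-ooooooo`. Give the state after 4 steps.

oooo-oooooo-ooo

o-oooooo-oooooo
oo-oooooo-ooooo
ooo-oooooo-oooo
oooo-oooooo-ooo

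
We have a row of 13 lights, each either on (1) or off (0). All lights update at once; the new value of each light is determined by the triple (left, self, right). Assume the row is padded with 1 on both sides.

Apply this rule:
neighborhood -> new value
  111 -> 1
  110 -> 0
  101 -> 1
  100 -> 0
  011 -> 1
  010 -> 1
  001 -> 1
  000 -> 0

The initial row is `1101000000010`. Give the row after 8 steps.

0001111111111

1011000000111
0110000001111
1100000011111
1000000111111
0000001111111
0000011111111
0000111111111
0001111111111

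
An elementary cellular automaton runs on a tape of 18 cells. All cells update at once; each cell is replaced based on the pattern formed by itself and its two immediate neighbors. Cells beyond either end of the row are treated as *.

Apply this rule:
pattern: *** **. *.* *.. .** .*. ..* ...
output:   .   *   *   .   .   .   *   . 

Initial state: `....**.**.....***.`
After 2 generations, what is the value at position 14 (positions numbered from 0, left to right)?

generation 1: ...*.**.*....*..**
generation 2: ..*.*.**....*..*..
position 14 holds .

.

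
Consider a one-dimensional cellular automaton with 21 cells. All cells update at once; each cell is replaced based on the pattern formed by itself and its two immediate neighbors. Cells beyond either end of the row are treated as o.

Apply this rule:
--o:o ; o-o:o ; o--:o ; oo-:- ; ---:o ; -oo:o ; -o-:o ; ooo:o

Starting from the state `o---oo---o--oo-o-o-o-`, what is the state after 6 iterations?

-oooo-ooooooo-ooooooo
oooo-ooooooo-oooooooo
ooo-ooooooo-ooooooooo
oo-ooooooo-oooooooooo
o-ooooooo-ooooooooooo
-ooooooo-oooooooooooo

-ooooooo-oooooooooooo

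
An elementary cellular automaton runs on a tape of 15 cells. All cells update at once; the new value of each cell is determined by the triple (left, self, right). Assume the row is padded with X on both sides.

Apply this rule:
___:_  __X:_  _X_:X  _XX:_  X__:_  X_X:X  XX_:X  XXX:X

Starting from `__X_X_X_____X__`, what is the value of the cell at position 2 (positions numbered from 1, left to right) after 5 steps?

_

__XXXXX_____X__
___XXXX_____X__
____XXX_____X__
_____XX_____X__
______X_____X__
position 2 holds _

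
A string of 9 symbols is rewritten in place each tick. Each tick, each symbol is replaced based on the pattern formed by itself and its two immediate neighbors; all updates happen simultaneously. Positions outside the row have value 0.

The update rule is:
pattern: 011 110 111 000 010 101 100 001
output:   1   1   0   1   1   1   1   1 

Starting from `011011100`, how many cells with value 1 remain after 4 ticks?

111110111
100011101
111110111  (repeats tick 1; period 2)
tick 4: 100011101
count of 1: 5

5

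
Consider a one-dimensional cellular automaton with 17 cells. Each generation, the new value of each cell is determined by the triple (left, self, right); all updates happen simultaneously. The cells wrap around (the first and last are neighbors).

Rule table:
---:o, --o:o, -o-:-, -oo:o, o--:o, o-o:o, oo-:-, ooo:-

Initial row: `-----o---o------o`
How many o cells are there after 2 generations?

6

generation 1: ooooo-ooo-oooooo-
generation 2: o----oo--oo-----o
count of o: 6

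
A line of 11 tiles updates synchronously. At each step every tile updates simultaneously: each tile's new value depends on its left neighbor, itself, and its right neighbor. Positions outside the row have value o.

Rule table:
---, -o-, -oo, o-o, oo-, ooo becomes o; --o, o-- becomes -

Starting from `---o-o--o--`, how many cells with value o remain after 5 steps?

-o-ooo--o--
oooooo--o--
oooooo--o--  (fixed point — unchanged through step 5)
count of o: 7

7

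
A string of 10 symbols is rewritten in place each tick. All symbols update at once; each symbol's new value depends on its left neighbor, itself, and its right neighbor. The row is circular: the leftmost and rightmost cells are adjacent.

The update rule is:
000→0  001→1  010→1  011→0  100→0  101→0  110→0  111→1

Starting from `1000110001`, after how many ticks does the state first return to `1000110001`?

10

0001000010
0011000110
0100001000
1100011000
0000100001
0001100011
0010000100
0110001100
1000010000
1000110001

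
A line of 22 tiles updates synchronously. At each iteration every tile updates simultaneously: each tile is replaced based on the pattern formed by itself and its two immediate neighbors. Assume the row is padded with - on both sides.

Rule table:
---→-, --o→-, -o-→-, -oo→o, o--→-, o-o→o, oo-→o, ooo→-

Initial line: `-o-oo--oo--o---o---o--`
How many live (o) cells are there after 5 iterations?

2

--ooo--oo-------------
--o-o--oo-------------
---o---oo-------------
-------oo-------------
-------oo-------------
count of o: 2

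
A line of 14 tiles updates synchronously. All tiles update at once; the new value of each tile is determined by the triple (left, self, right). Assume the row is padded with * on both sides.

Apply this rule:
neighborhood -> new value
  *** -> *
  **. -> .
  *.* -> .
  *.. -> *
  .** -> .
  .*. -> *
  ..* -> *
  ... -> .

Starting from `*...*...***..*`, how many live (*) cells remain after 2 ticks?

.*.***.*.*.**.
.*..*..*.*....
count of *: 4

4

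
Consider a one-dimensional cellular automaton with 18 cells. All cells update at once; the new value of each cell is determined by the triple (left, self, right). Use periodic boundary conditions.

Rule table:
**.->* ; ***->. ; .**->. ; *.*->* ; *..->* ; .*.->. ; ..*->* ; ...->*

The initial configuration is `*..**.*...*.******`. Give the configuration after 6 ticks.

***.**.***.*......
..**.**..**.******
**.**.***.**.....*
.**.**..**.******.
*.**.***.**.....**
**.**..**.******..

**.**..**.******..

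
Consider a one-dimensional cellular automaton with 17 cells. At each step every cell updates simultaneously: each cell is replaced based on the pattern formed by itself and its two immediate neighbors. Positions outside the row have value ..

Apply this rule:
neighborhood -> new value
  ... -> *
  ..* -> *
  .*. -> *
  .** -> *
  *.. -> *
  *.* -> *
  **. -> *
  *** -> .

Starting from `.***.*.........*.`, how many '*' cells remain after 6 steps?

**.**************
****............*
*..**************
****............*  (repeats step 2; period 2)
step 6: ****............*
count of *: 5

5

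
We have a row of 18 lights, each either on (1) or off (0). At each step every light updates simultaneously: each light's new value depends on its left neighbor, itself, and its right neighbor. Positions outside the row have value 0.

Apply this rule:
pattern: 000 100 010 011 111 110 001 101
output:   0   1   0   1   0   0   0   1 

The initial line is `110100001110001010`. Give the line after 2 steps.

010101000100100010

101010001001000101
010101000100100010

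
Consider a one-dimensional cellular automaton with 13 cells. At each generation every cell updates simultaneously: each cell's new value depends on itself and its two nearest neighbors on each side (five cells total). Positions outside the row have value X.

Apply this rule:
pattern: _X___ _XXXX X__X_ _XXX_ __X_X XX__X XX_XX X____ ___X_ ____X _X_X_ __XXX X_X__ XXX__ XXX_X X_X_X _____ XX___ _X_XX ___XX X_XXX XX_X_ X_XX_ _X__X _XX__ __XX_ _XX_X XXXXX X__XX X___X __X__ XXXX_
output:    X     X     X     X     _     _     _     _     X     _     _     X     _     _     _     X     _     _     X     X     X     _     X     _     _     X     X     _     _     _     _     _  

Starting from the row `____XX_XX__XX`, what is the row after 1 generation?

___XXX_X___XX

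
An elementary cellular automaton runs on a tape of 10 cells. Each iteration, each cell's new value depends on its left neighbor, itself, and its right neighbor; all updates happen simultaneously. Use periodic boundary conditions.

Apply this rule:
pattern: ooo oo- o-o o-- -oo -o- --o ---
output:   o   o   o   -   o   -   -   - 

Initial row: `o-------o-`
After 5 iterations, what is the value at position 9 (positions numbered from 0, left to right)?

-

---------o
----------
----------  (fixed point — unchanged through iteration 5)
position 9 holds -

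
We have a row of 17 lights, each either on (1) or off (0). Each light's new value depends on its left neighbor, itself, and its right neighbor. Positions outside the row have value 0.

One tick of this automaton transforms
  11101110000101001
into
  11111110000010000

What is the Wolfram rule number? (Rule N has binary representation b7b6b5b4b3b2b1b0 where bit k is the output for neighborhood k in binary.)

232

position 1: 111 → 1  (bit 7 = 1)
position 2: 110 → 1  (bit 6 = 1)
position 3: 101 → 1  (bit 5 = 1)
position 7: 100 → 0  (bit 4 = 0)
position 0: 011 → 1  (bit 3 = 1)
position 11: 010 → 0  (bit 2 = 0)
position 10: 001 → 0  (bit 1 = 0)
position 8: 000 → 0  (bit 0 = 0)
bits b7..b0 = 11101000 = 232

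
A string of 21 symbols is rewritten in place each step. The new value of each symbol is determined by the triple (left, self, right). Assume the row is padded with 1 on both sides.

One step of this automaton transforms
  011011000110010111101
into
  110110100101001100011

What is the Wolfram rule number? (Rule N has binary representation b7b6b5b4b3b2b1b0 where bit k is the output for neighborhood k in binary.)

56

position 16: 111 → 0  (bit 7 = 0)
position 2: 110 → 0  (bit 6 = 0)
position 0: 101 → 1  (bit 5 = 1)
position 6: 100 → 1  (bit 4 = 1)
position 1: 011 → 1  (bit 3 = 1)
position 13: 010 → 0  (bit 2 = 0)
position 8: 001 → 0  (bit 1 = 0)
position 7: 000 → 0  (bit 0 = 0)
bits b7..b0 = 00111000 = 56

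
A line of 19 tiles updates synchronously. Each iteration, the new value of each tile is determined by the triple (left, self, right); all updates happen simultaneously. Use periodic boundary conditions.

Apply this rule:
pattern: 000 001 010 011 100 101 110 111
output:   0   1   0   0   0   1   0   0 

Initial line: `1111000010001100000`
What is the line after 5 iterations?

0001000100000010000

0000000100010000001
0000001000100000010
0000010001000000100
0000100010000001000
0001000100000010000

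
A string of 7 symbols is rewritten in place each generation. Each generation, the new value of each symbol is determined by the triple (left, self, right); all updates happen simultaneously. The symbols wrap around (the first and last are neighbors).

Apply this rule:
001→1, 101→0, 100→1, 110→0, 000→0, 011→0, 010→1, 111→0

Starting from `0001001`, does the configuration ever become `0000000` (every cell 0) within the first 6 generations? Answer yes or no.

yes

generation 1: 1011111
generation 2: 0000000
all cells are 0 at generation 2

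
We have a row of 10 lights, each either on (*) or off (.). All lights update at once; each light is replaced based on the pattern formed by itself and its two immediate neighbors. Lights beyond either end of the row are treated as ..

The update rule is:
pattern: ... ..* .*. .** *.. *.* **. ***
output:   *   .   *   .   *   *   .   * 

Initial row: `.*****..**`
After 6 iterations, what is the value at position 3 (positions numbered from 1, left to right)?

.

iteration 1: ..***.*...
iteration 2: *..*.*****
iteration 3: **.**.***.
iteration 4: ..*..*.*.*
iteration 5: *.**.*****
iteration 6: **..*.***.
position 3 holds .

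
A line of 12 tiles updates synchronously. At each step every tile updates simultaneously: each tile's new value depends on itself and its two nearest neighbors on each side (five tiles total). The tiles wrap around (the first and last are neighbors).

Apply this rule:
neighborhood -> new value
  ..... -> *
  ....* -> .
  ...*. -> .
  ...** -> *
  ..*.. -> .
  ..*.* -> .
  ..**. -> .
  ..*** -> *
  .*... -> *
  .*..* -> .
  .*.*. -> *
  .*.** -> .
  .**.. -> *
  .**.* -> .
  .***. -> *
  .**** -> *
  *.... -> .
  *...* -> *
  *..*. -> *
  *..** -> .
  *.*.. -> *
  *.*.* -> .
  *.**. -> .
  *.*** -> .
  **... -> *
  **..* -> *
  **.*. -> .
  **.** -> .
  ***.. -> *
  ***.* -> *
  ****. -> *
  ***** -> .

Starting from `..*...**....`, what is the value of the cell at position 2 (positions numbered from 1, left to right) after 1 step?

.

...***.**.**
position 2 holds .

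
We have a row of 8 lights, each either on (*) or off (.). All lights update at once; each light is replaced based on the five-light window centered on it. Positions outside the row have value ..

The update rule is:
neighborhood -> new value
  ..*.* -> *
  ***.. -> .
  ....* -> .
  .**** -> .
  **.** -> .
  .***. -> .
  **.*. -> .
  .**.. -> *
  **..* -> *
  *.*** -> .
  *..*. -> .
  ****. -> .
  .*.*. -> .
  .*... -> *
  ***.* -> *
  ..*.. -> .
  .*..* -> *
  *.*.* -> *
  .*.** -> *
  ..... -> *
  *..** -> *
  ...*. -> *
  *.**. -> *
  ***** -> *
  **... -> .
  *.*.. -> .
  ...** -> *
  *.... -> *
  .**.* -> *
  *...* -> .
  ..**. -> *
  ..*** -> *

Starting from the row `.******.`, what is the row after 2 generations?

**.**...
**.**.**

**.**.**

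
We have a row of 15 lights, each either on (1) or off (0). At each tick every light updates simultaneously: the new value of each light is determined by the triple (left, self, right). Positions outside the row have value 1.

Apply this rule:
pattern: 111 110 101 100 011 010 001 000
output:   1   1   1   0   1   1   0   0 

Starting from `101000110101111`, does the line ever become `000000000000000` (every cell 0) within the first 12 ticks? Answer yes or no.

no

tick 1: 111000111111111
tick 2: 111000111111111  (fixed point — unchanged through tick 12)
tick 12 is 111000111111111, still not uniform 0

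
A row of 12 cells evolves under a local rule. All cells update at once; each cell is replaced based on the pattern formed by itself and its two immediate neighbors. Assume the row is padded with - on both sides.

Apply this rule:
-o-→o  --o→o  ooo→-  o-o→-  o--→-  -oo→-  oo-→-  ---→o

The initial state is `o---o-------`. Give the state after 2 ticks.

o-----------

o-ooo-oooooo
o-----------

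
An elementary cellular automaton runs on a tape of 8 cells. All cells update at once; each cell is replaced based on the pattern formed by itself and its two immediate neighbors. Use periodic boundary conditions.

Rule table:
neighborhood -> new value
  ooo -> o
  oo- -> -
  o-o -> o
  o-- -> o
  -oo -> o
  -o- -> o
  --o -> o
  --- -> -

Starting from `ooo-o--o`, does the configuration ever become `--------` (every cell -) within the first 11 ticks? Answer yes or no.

oo-ooooo
o-oooooo
-ooooooo
ooooooo-
oooooo-o
ooooo-oo
oooo-ooo
ooo-oooo
oo-ooooo  (repeats tick 1; period 8)
tick 11: -ooooooo
tick 11 is -ooooooo, still not uniform -

no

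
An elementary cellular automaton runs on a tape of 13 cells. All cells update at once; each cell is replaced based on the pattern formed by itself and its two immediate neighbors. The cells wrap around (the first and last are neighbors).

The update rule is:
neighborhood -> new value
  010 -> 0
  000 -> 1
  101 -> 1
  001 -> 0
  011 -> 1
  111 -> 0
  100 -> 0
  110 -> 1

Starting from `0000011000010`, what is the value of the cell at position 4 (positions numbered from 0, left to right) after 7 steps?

0

1111011011000
1001111111010
0001000001101
0100011101110
0001010111010
1100101101100
1100011111100
position 4 holds 0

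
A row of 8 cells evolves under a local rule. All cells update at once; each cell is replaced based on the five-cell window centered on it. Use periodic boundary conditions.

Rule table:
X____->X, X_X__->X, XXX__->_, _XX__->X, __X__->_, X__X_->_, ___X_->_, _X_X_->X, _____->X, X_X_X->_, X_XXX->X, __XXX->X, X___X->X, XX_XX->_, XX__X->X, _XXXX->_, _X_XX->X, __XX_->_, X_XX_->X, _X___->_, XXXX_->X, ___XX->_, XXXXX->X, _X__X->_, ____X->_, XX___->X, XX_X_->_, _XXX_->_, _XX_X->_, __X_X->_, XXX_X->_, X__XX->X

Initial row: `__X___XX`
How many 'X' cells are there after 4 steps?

6

X___X__X
XXX___X_
X__XX__X
XXX_XXX_
count of X: 6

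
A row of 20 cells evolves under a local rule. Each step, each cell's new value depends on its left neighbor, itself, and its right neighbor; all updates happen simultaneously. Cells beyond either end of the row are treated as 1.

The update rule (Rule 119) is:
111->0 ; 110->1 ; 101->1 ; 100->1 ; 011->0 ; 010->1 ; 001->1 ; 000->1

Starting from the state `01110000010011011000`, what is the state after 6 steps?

10000000011011000000

step 1: 10011111111101101111
step 2: 11100000000110110000
step 3: 00111111111011011111
step 4: 11000000001101100000
step 5: 01111111110110111111
step 6: 10000000011011000000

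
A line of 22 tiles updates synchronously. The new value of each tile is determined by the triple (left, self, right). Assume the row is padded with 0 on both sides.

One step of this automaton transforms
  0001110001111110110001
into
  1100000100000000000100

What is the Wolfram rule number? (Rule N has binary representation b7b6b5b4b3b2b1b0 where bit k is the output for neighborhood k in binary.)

position 4: 111 → 0  (bit 7 = 0)
position 5: 110 → 0  (bit 6 = 0)
position 15: 101 → 0  (bit 5 = 0)
position 6: 100 → 0  (bit 4 = 0)
position 3: 011 → 0  (bit 3 = 0)
position 21: 010 → 0  (bit 2 = 0)
position 2: 001 → 0  (bit 1 = 0)
position 0: 000 → 1  (bit 0 = 1)
bits b7..b0 = 00000001 = 1

1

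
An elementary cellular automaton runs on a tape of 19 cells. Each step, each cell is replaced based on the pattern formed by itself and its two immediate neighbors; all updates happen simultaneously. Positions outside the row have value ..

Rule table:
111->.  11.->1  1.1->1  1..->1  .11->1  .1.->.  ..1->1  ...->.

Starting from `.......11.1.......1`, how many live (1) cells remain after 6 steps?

10

......1111.1.....1.
.....11..11.1...1.1
....11111111.1.1.1.
...11......11.1.1.1
..1111....1111.1.1.
.11..11..11..11.1.1
count of 1: 10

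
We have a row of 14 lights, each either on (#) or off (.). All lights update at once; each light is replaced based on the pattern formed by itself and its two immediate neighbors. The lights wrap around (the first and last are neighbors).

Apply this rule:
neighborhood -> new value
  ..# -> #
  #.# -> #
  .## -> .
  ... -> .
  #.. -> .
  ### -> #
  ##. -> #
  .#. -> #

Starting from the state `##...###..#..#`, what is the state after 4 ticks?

tick 1: ##..#.##.##.#.
tick 2: .#.###.##.####
tick 3: ###.###.##.###
tick 4: ####.###.##.##

####.###.##.##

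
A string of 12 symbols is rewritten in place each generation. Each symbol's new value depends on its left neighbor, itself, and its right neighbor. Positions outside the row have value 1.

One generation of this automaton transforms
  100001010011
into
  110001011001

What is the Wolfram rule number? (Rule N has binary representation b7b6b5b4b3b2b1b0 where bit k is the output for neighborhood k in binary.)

212

position 11: 111 → 1  (bit 7 = 1)
position 0: 110 → 1  (bit 6 = 1)
position 6: 101 → 0  (bit 5 = 0)
position 1: 100 → 1  (bit 4 = 1)
position 10: 011 → 0  (bit 3 = 0)
position 5: 010 → 1  (bit 2 = 1)
position 4: 001 → 0  (bit 1 = 0)
position 2: 000 → 0  (bit 0 = 0)
bits b7..b0 = 11010100 = 212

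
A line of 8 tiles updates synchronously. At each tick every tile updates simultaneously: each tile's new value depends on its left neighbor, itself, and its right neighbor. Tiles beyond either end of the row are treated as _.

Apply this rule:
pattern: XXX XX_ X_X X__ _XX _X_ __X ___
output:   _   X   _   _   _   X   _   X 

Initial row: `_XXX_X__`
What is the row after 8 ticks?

_X_X_X_X

tick 1: ___X_X_X
tick 2: XX_X_X_X
tick 3: _X_X_X_X
tick 4: _X_X_X_X  (fixed point — unchanged through tick 8)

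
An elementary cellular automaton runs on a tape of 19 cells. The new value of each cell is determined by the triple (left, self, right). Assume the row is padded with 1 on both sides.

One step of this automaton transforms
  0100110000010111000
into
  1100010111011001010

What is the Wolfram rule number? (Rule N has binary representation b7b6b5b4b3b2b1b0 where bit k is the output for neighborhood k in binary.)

position 14: 111 → 0  (bit 7 = 0)
position 5: 110 → 1  (bit 6 = 1)
position 0: 101 → 1  (bit 5 = 1)
position 2: 100 → 0  (bit 4 = 0)
position 4: 011 → 0  (bit 3 = 0)
position 1: 010 → 1  (bit 2 = 1)
position 3: 001 → 0  (bit 1 = 0)
position 7: 000 → 1  (bit 0 = 1)
bits b7..b0 = 01100101 = 101

101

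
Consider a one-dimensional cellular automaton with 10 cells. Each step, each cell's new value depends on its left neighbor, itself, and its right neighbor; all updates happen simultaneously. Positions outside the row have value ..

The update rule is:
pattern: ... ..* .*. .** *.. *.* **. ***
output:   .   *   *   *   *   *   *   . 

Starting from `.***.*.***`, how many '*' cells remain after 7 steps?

**.*****.*
****...***
*..**.**.*
**********
*........*
**......**
***....***
count of *: 6

6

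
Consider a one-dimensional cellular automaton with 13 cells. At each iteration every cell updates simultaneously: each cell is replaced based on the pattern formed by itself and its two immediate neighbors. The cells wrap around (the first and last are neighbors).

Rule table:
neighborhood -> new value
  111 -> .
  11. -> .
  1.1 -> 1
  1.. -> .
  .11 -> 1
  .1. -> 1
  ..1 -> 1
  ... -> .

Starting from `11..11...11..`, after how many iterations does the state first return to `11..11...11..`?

iteration 1: 1..11...11..1
iteration 2: ..11...11..11
iteration 3: .11...11..11.
iteration 4: 11...11..11..
iteration 5: 1...11..11..1
iteration 6: ...11..11..11
iteration 7: ..11..11..11.
iteration 8: .11..11..11..
iteration 9: 11..11..11...
iteration 10: 1..11..11...1
iteration 11: ..11..11...11
iteration 12: .11..11...11.
iteration 13: 11..11...11..

13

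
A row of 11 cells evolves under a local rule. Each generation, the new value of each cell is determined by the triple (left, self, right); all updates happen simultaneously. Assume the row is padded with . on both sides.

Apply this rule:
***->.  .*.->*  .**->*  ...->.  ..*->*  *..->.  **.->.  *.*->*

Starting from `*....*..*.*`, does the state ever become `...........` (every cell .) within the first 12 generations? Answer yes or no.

*...**.****
*..**.**...
*.**.**....
***.**.....
*..**......
*.**.......
***........
*..........
*..........  (fixed point — unchanged through generation 12)
generation 12 is *.........., still not uniform .

no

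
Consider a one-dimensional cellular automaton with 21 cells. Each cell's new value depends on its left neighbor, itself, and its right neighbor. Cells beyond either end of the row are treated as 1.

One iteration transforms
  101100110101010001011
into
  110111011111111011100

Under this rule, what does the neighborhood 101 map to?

1

At position 1 the neighborhood is 101; the next row has 1 there.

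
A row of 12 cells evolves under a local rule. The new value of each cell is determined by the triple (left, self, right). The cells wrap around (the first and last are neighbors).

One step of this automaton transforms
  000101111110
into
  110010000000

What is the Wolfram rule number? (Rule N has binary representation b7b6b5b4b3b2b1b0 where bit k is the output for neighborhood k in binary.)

33

position 6: 111 → 0  (bit 7 = 0)
position 10: 110 → 0  (bit 6 = 0)
position 4: 101 → 1  (bit 5 = 1)
position 11: 100 → 0  (bit 4 = 0)
position 5: 011 → 0  (bit 3 = 0)
position 3: 010 → 0  (bit 2 = 0)
position 2: 001 → 0  (bit 1 = 0)
position 0: 000 → 1  (bit 0 = 1)
bits b7..b0 = 00100001 = 33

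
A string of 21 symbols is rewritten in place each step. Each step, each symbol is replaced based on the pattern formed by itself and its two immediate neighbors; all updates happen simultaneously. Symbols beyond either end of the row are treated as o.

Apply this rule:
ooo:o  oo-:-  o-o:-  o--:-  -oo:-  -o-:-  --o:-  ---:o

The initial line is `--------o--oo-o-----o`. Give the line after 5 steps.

---oo------o----o--o-

step 1: -oooooo---------ooo--
step 2: --oooo--ooooooo--o---
step 3: ---oo----ooooo-----o-
step 4: -o----oo--ooo--ooo---
step 5: ---oo------o----o--o-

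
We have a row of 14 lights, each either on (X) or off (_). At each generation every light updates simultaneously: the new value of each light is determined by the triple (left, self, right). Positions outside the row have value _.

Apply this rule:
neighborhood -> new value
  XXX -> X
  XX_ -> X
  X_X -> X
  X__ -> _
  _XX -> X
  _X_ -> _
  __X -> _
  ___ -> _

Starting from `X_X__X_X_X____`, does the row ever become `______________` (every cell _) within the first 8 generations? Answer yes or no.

_X____X_X_____
_______X______
______________
all cells are _ at generation 3

yes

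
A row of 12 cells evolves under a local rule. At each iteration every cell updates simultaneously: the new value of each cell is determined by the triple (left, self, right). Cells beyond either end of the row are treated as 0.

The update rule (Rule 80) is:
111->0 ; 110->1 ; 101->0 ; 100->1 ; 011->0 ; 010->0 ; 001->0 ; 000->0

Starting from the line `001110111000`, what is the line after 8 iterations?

000000000001

iteration 1: 000010001100
iteration 2: 000001000110
iteration 3: 000000100011
iteration 4: 000000010001
iteration 5: 000000001000
iteration 6: 000000000100
iteration 7: 000000000010
iteration 8: 000000000001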